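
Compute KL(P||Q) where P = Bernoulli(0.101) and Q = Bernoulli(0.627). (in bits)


KL = p*log2(p/q) + (1-p)*log2((1-p)/(1-q)) = 0.101*log2(0.101/0.627) + 0.899*log2(0.899/0.373) = 0.8749

0.8749 bits


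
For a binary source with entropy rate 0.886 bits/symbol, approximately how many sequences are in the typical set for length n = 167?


log2|A_typical| = nH = 167 * 0.886 = 147.962, so |A_typical| ~ 2^147.962 = 3.475e+44

3.475e+44


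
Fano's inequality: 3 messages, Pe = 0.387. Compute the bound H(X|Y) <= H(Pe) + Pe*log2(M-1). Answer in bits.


H(Pe) = -Pe*log2(Pe) - (1-Pe)*log2(1-Pe) = -0.387*log2(0.387) - 0.613*log2(0.613) = 0.530033 + 0.432803 = 0.9628. Pe*log2(M-1) = 0.387*log2(2) = 0.387000. Bound = H(Pe) + Pe*log2(M-1) = 0.530033 + 0.432803 + 0.387000 = 1.3498

1.3498 bits


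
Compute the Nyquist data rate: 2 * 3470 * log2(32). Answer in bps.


Rate = 2 * B * log2(M) = 2 * 3470 * 5.0 = 34700.0

34700.0 bps


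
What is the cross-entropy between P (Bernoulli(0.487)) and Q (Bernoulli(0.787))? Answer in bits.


H(P,Q) = -p*log2(q) - (1-p)*log2(1-q). -0.487*log2(0.787) = 0.168290; -0.513*log2(0.213) = 1.144541. H(P,Q) = 0.168290 + 1.144541 = 1.3128

1.3128 bits


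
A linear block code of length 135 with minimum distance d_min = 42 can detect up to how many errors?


Detection capability = d_min - 1 = 42 - 1 = 41

41 errors


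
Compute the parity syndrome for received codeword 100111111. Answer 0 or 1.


Syndrome = XOR of all bits = 1 XOR 0 XOR 0 XOR 1 XOR 1 XOR 1 XOR 1 XOR 1 XOR 1 = 1

1


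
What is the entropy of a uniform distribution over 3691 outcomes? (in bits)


H = log2(n) = log2(3691) = 11.8498

11.8498 bits


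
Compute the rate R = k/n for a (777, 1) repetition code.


Rate = k/n = 1/777

1/777


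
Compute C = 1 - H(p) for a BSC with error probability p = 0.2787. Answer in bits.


H(p) = -p*log2(p) - (1-p)*log2(1-p) = -0.2787*log2(0.2787) - 0.7213*log2(0.7213) = 0.513704 + 0.339969 = 0.8537. C = 1 - H(p) = 1 - 0.8537 = 0.1463

0.1463 bits


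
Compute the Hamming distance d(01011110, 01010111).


Count differing positions: . . . . ^ . . ^ = 2 differences

2


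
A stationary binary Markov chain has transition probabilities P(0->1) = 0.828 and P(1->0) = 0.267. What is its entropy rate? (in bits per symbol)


Stationary distribution: pi_0 = p10/(p01+p10) = 0.2438, pi_1 = 0.7562. Entropy rate H' = pi_0*H(p01) + pi_1*H(p10) = 0.2438*0.6623 + 0.7562*0.8371 = 0.7945

0.7945 bits/symbol


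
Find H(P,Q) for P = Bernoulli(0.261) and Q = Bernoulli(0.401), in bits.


H(P,Q) = -p*log2(q) - (1-p)*log2(1-q). -0.261*log2(0.401) = 0.344083; -0.739*log2(0.599) = 0.546396. H(P,Q) = 0.344083 + 0.546396 = 0.8905

0.8905 bits


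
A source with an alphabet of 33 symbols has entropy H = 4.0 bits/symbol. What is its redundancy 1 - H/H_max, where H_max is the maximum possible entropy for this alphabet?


H_max = log2(K) = log2(33) = 5.0444 bits/symbol. Redundancy = 1 - H/H_max = 1 - 4.0/5.0444 = 1 - 0.793 = 0.207

0.207


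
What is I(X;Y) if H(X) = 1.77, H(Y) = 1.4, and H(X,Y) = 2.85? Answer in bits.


I(X;Y) = H(X) + H(Y) - H(X,Y) = 1.77 + 1.4 - 2.85 = 0.32

0.32 bits


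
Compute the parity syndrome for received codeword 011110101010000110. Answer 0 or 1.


Syndrome = XOR of all bits = 0 XOR 1 XOR 1 XOR 1 XOR 1 XOR 0 XOR 1 XOR 0 XOR 1 XOR 0 XOR 1 XOR 0 XOR 0 XOR 0 XOR 0 XOR 1 XOR 1 XOR 0 = 1

1


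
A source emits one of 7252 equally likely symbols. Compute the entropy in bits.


H = log2(n) = log2(7252) = 12.8242

12.8242 bits


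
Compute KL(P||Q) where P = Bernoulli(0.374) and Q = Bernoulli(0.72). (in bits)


KL = p*log2(p/q) + (1-p)*log2((1-p)/(1-q)) = 0.374*log2(0.374/0.72) + 0.626*log2(0.626/0.28) = 0.3732

0.3732 bits


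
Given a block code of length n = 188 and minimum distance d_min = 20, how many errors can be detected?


Detection capability = d_min - 1 = 20 - 1 = 19

19 errors


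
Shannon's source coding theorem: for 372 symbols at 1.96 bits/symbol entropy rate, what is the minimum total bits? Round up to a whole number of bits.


Minimum bits >= n * H = 372 * 1.96 = 729.12, rounded up to a whole number of bits = 730

730 bits


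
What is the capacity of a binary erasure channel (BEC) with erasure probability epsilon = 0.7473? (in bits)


C = 1 - epsilon = 1 - 0.7473 = 0.2527

0.2527 bits


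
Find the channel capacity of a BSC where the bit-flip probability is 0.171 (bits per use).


H(p) = -p*log2(p) - (1-p)*log2(1-p) = -0.171*log2(0.171) - 0.829*log2(0.829) = 0.435696 + 0.224291 = 0.66. C = 1 - H(p) = 1 - 0.66 = 0.34

0.34 bits


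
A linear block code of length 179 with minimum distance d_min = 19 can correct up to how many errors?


Correction capability = floor((d-1)/2) = floor((19-1)/2) = 9

9 errors


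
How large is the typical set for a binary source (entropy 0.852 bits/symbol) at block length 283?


log2|A_typical| = nH = 283 * 0.852 = 241.116, so |A_typical| ~ 2^241.116 = 3.830e+72

3.830e+72


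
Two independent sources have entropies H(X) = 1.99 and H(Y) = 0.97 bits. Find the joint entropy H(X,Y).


For independent variables, H(X,Y) = H(X) + H(Y) = 1.99 + 0.97 = 2.96

2.96 bits


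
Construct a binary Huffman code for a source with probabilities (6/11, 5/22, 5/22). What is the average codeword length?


Huffman construction (repeatedly merge the two least-probable nodes; each merge adds 1 bit to every symbol beneath it): 5/22 + 5/22 = 5/11; 5/11 + 6/11 = 1. Resulting codeword lengths (in the order the probabilities were given): (1, 2, 2). L_avg = sum(p_i * l_i) = 6/11*1 + 5/22*2 + 5/22*2 = 16/11 = 1.4545

1.4545 bits


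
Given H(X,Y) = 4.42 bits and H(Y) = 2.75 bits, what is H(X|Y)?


H(X|Y) = H(X,Y) - H(Y) = 4.42 - 2.75 = 1.67

1.67 bits


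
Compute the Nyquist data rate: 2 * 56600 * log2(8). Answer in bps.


Rate = 2 * B * log2(M) = 2 * 56600 * 3.0 = 339600.0

339600.0 bps


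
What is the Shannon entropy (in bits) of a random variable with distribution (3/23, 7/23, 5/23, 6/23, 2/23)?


H = -sum(p_i * log2(p_i)). Terms: -(3/23)*log2(3/23) = 0.383296; -(7/23)*log2(7/23) = 0.522324; -(5/23)*log2(5/23) = 0.478616; -(6/23)*log2(6/23) = 0.505722; -(2/23)*log2(2/23) = 0.306397. H = 0.383296 + 0.522324 + 0.478616 + 0.505722 + 0.306397 = 2.1964

2.1964 bits


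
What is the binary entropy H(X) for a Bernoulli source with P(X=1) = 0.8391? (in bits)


H = -p*log2(p) - (1-p)*log2(1-p). -0.8391*log2(0.8391) = 0.212364; -0.1609*log2(0.1609) = 0.424094. H = 0.212364 + 0.424094 = 0.6365

0.6365 bits


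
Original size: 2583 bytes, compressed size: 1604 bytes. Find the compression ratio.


Ratio = original / compressed = 2583 / 1604 = 1.6103

1.6103


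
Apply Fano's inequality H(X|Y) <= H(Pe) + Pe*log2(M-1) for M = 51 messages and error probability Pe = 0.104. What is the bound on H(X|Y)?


H(Pe) = -Pe*log2(Pe) - (1-Pe)*log2(1-Pe) = -0.104*log2(0.104) - 0.896*log2(0.896) = 0.339596 + 0.141953 = 0.4815. Pe*log2(M-1) = 0.104*log2(50) = 0.586961. Bound = H(Pe) + Pe*log2(M-1) = 0.339596 + 0.141953 + 0.586961 = 1.0685

1.0685 bits


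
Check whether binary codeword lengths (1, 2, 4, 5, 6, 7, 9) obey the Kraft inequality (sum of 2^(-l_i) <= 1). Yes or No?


Kraft sum = sum(2^(-l_i)) = 0.8691, need <= 1. Result: satisfied (a binary prefix-free code with these lengths exists)

Yes


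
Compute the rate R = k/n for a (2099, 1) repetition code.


Rate = k/n = 1/2099

1/2099


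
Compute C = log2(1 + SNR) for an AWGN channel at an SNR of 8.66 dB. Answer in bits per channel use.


SNR_linear = 10^(8.66/10) = 7.3451; C = log2(1 + SNR_linear) = log2(1 + 7.3451) = 3.0609

3.0609 bits/channel use


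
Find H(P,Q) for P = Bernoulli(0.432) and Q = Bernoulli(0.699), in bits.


H(P,Q) = -p*log2(q) - (1-p)*log2(1-q). -0.432*log2(0.699) = 0.223187; -0.568*log2(0.301) = 0.983869. H(P,Q) = 0.223187 + 0.983869 = 1.2071

1.2071 bits


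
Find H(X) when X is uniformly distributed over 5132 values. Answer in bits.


H = log2(n) = log2(5132) = 12.3253

12.3253 bits


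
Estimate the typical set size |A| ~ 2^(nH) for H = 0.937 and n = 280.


log2|A_typical| = nH = 280 * 0.937 = 262.36, so |A_typical| ~ 2^262.36 = 9.511e+78

9.511e+78


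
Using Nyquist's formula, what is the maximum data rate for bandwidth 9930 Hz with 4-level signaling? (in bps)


Rate = 2 * B * log2(M) = 2 * 9930 * 2.0 = 39720.0

39720.0 bps


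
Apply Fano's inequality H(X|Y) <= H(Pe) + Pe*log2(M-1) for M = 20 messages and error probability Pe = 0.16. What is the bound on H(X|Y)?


H(Pe) = -Pe*log2(Pe) - (1-Pe)*log2(1-Pe) = -0.16*log2(0.16) - 0.84*log2(0.84) = 0.423017 + 0.211293 = 0.6343. Pe*log2(M-1) = 0.16*log2(19) = 0.679668. Bound = H(Pe) + Pe*log2(M-1) = 0.423017 + 0.211293 + 0.679668 = 1.314

1.314 bits


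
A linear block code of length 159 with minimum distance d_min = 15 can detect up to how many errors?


Detection capability = d_min - 1 = 15 - 1 = 14

14 errors


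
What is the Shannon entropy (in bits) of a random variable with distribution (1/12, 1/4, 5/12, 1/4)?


H = -sum(p_i * log2(p_i)). Terms: -(1/12)*log2(1/12) = 0.298747; -(1/4)*log2(1/4) = 0.500000; -(5/12)*log2(5/12) = 0.526264; -(1/4)*log2(1/4) = 0.500000. H = 0.298747 + 0.500000 + 0.526264 + 0.500000 = 1.825

1.825 bits


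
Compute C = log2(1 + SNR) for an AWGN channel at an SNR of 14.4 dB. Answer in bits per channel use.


SNR_linear = 10^(14.4/10) = 27.5423; C = log2(1 + SNR_linear) = log2(1 + 27.5423) = 4.835

4.835 bits/channel use


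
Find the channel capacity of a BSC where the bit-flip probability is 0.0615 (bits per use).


H(p) = -p*log2(p) - (1-p)*log2(1-p) = -0.0615*log2(0.0615) - 0.9385*log2(0.9385) = 0.247431 + 0.085940 = 0.3334. C = 1 - H(p) = 1 - 0.3334 = 0.6666

0.6666 bits


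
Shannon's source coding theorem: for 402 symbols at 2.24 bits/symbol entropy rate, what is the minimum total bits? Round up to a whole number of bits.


Minimum bits >= n * H = 402 * 2.24 = 900.48, rounded up to a whole number of bits = 901

901 bits


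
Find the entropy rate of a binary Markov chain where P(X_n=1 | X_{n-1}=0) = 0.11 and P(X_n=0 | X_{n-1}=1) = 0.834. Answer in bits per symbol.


Stationary distribution: pi_0 = p10/(p01+p10) = 0.8835, pi_1 = 0.1165. Entropy rate H' = pi_0*H(p01) + pi_1*H(p10) = 0.8835*0.4999 + 0.1165*0.6485 = 0.5172

0.5172 bits/symbol


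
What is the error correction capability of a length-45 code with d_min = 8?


Correction capability = floor((d-1)/2) = floor((8-1)/2) = 3

3 errors


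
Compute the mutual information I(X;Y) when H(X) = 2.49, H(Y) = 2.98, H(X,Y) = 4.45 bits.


I(X;Y) = H(X) + H(Y) - H(X,Y) = 2.49 + 2.98 - 4.45 = 1.02

1.02 bits


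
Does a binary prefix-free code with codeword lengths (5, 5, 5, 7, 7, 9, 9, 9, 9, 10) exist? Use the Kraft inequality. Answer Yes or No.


Kraft sum = sum(2^(-l_i)) = 0.1182, need <= 1. Result: satisfied (a binary prefix-free code with these lengths exists)

Yes


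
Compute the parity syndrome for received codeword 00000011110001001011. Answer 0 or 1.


Syndrome = XOR of all bits = 0 XOR 0 XOR 0 XOR 0 XOR 0 XOR 0 XOR 1 XOR 1 XOR 1 XOR 1 XOR 0 XOR 0 XOR 0 XOR 1 XOR 0 XOR 0 XOR 1 XOR 0 XOR 1 XOR 1 = 0

0


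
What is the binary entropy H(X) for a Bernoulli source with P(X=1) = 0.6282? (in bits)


H = -p*log2(p) - (1-p)*log2(1-p). -0.6282*log2(0.6282) = 0.421336; -0.3718*log2(0.3718) = 0.530708. H = 0.421336 + 0.530708 = 0.952

0.952 bits


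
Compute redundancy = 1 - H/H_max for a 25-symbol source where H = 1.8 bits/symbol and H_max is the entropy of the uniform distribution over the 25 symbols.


H_max = log2(K) = log2(25) = 4.6439 bits/symbol. Redundancy = 1 - H/H_max = 1 - 1.8/4.6439 = 1 - 0.3876 = 0.6124

0.6124


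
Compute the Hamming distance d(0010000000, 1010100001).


Count differing positions: ^ . . . ^ . . . . ^ = 3 differences

3


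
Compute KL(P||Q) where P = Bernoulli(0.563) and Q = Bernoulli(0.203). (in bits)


KL = p*log2(p/q) + (1-p)*log2((1-p)/(1-q)) = 0.563*log2(0.563/0.203) + 0.437*log2(0.437/0.797) = 0.4497

0.4497 bits


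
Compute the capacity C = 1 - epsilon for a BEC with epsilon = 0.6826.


C = 1 - epsilon = 1 - 0.6826 = 0.3174

0.3174 bits


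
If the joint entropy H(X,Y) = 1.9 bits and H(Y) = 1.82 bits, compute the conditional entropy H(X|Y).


H(X|Y) = H(X,Y) - H(Y) = 1.9 - 1.82 = 0.08

0.08 bits


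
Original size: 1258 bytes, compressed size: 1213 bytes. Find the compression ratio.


Ratio = original / compressed = 1258 / 1213 = 1.0371

1.0371


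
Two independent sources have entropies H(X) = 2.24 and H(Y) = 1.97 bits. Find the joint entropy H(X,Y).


For independent variables, H(X,Y) = H(X) + H(Y) = 2.24 + 1.97 = 4.21

4.21 bits


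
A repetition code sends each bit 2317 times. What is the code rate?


Rate = k/n = 1/2317

1/2317


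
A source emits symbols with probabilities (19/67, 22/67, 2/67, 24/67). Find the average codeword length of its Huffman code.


Huffman construction (repeatedly merge the two least-probable nodes; each merge adds 1 bit to every symbol beneath it): 2/67 + 19/67 = 21/67; 21/67 + 22/67 = 43/67; 24/67 + 43/67 = 1. Resulting codeword lengths (in the order the probabilities were given): (3, 2, 3, 1). L_avg = sum(p_i * l_i) = 19/67*3 + 22/67*2 + 2/67*3 + 24/67*1 = 131/67 = 1.9552

1.9552 bits


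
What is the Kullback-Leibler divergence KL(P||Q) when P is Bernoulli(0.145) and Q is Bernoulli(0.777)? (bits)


KL = p*log2(p/q) + (1-p)*log2((1-p)/(1-q)) = 0.145*log2(0.145/0.777) + 0.855*log2(0.855/0.223) = 1.3066

1.3066 bits


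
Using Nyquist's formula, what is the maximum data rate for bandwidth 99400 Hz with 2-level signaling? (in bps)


Rate = 2 * B * log2(M) = 2 * 99400 * 1.0 = 198800.0

198800.0 bps


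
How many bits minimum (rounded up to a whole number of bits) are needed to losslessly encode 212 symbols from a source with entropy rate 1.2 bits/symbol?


Minimum bits >= n * H = 212 * 1.2 = 254.4, rounded up to a whole number of bits = 255

255 bits


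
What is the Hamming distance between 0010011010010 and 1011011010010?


Count differing positions: ^ . . ^ . . . . . . . . . = 2 differences

2


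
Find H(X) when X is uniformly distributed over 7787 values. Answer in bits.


H = log2(n) = log2(7787) = 12.9269

12.9269 bits


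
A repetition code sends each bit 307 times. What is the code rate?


Rate = k/n = 1/307

1/307


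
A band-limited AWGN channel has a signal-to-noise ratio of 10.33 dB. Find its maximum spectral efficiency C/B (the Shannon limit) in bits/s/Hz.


SNR_linear = 10^(10.33/10) = 10.7895; C/B = log2(1 + SNR_linear) = log2(1 + 10.7895) = 3.5594

3.5594 bits/s/Hz


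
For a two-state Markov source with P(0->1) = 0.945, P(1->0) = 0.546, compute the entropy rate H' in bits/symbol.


Stationary distribution: pi_0 = p10/(p01+p10) = 0.3662, pi_1 = 0.6338. Entropy rate H' = pi_0*H(p01) + pi_1*H(p10) = 0.3662*0.3073 + 0.6338*0.9939 = 0.7424

0.7424 bits/symbol


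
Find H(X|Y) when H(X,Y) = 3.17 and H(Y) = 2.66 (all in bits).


H(X|Y) = H(X,Y) - H(Y) = 3.17 - 2.66 = 0.51

0.51 bits


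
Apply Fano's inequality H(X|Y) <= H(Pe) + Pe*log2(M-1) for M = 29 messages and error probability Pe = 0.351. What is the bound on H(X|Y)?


H(Pe) = -Pe*log2(Pe) - (1-Pe)*log2(1-Pe) = -0.351*log2(0.351) - 0.649*log2(0.649) = 0.530170 + 0.404788 = 0.935. Pe*log2(M-1) = 0.351*log2(28) = 1.687382. Bound = H(Pe) + Pe*log2(M-1) = 0.530170 + 0.404788 + 1.687382 = 2.6223

2.6223 bits


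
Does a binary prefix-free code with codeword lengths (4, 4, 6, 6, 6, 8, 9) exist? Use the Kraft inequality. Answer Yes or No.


Kraft sum = sum(2^(-l_i)) = 0.1777, need <= 1. Result: satisfied (a binary prefix-free code with these lengths exists)

Yes


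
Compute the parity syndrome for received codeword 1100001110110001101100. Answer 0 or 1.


Syndrome = XOR of all bits = 1 XOR 1 XOR 0 XOR 0 XOR 0 XOR 0 XOR 1 XOR 1 XOR 1 XOR 0 XOR 1 XOR 1 XOR 0 XOR 0 XOR 0 XOR 1 XOR 1 XOR 0 XOR 1 XOR 1 XOR 0 XOR 0 = 1

1


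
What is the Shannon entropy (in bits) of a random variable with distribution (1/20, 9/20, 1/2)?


H = -sum(p_i * log2(p_i)). Terms: -(1/20)*log2(1/20) = 0.216096; -(9/20)*log2(9/20) = 0.518401; -(1/2)*log2(1/2) = 0.500000. H = 0.216096 + 0.518401 + 0.500000 = 1.2345

1.2345 bits


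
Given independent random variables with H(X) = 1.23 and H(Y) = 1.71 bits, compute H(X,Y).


For independent variables, H(X,Y) = H(X) + H(Y) = 1.23 + 1.71 = 2.94

2.94 bits


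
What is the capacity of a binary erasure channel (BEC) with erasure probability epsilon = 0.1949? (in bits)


C = 1 - epsilon = 1 - 0.1949 = 0.8051

0.8051 bits


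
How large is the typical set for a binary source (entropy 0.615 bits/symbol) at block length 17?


log2|A_typical| = nH = 17 * 0.615 = 10.455, so |A_typical| ~ 2^10.455 = 1.404e+03

1.404e+03


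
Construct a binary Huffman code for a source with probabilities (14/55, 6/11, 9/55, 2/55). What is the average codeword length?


Huffman construction (repeatedly merge the two least-probable nodes; each merge adds 1 bit to every symbol beneath it): 2/55 + 9/55 = 1/5; 1/5 + 14/55 = 5/11; 5/11 + 6/11 = 1. Resulting codeword lengths (in the order the probabilities were given): (2, 1, 3, 3). L_avg = sum(p_i * l_i) = 14/55*2 + 6/11*1 + 9/55*3 + 2/55*3 = 91/55 = 1.6545

1.6545 bits


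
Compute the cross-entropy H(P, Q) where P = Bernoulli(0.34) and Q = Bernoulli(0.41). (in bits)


H(P,Q) = -p*log2(q) - (1-p)*log2(1-q). -0.34*log2(0.41) = 0.437343; -0.66*log2(0.59) = 0.502401. H(P,Q) = 0.437343 + 0.502401 = 0.9397

0.9397 bits


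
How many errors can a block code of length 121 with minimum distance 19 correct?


Correction capability = floor((d-1)/2) = floor((19-1)/2) = 9

9 errors


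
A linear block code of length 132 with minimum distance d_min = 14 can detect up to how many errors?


Detection capability = d_min - 1 = 14 - 1 = 13

13 errors


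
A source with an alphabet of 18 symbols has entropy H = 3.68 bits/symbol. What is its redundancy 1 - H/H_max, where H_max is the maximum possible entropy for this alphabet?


H_max = log2(K) = log2(18) = 4.1699 bits/symbol. Redundancy = 1 - H/H_max = 1 - 3.68/4.1699 = 1 - 0.8825 = 0.1175

0.1175


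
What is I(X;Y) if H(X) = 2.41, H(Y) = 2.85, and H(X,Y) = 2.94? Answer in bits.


I(X;Y) = H(X) + H(Y) - H(X,Y) = 2.41 + 2.85 - 2.94 = 2.32

2.32 bits


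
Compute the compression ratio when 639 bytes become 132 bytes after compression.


Ratio = original / compressed = 639 / 132 = 4.8409

4.8409


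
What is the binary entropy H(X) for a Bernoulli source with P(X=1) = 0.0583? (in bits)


H = -p*log2(p) - (1-p)*log2(1-p). -0.0583*log2(0.0583) = 0.239051; -0.9417*log2(0.9417) = 0.081608. H = 0.239051 + 0.081608 = 0.3207

0.3207 bits


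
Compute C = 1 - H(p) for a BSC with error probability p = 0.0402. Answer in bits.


H(p) = -p*log2(p) - (1-p)*log2(1-p) = -0.0402*log2(0.0402) - 0.9598*log2(0.9598) = 0.186394 + 0.056815 = 0.2432. C = 1 - H(p) = 1 - 0.2432 = 0.7568

0.7568 bits


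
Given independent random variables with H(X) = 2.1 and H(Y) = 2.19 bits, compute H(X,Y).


For independent variables, H(X,Y) = H(X) + H(Y) = 2.1 + 2.19 = 4.29

4.29 bits


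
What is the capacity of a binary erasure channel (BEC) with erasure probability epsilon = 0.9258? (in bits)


C = 1 - epsilon = 1 - 0.9258 = 0.0742

0.0742 bits


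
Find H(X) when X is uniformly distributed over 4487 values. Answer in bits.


H = log2(n) = log2(4487) = 12.1315

12.1315 bits


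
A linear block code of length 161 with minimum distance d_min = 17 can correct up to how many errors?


Correction capability = floor((d-1)/2) = floor((17-1)/2) = 8

8 errors


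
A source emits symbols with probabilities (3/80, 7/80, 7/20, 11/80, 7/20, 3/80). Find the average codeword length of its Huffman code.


Huffman construction (repeatedly merge the two least-probable nodes; each merge adds 1 bit to every symbol beneath it): 3/80 + 3/80 = 3/40; 3/40 + 7/80 = 13/80; 11/80 + 13/80 = 3/10; 3/10 + 7/20 = 13/20; 7/20 + 13/20 = 1. Resulting codeword lengths (in the order the probabilities were given): (5, 4, 2, 3, 1, 5). L_avg = sum(p_i * l_i) = 3/80*5 + 7/80*4 + 7/20*2 + 11/80*3 + 7/20*1 + 3/80*5 = 35/16 = 2.1875

2.1875 bits


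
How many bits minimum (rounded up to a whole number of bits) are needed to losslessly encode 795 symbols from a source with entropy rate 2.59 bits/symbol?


Minimum bits >= n * H = 795 * 2.59 = 2059.05, rounded up to a whole number of bits = 2060

2060 bits


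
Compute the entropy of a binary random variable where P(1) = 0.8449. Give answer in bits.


H = -p*log2(p) - (1-p)*log2(1-p). -0.8449*log2(0.8449) = 0.205435; -0.1551*log2(0.1551) = 0.417022. H = 0.205435 + 0.417022 = 0.6225

0.6225 bits


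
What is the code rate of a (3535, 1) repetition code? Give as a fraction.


Rate = k/n = 1/3535

1/3535


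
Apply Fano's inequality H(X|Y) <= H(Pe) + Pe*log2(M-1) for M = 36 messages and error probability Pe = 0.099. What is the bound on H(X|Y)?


H(Pe) = -Pe*log2(Pe) - (1-Pe)*log2(1-Pe) = -0.099*log2(0.099) - 0.901*log2(0.901) = 0.330306 + 0.135511 = 0.4658. Pe*log2(M-1) = 0.099*log2(35) = 0.507799. Bound = H(Pe) + Pe*log2(M-1) = 0.330306 + 0.135511 + 0.507799 = 0.9736

0.9736 bits


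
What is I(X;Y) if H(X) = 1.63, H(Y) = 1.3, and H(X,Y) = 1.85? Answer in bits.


I(X;Y) = H(X) + H(Y) - H(X,Y) = 1.63 + 1.3 - 1.85 = 1.08

1.08 bits


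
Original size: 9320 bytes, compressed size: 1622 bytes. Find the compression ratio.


Ratio = original / compressed = 9320 / 1622 = 5.746

5.746


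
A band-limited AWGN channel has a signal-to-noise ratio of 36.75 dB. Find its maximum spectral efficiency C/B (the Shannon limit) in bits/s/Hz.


SNR_linear = 10^(36.75/10) = 4731.5126; C/B = log2(1 + SNR_linear) = log2(1 + 4731.5126) = 12.2084

12.2084 bits/s/Hz


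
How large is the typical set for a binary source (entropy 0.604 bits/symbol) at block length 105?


log2|A_typical| = nH = 105 * 0.604 = 63.42, so |A_typical| ~ 2^63.42 = 1.234e+19

1.234e+19


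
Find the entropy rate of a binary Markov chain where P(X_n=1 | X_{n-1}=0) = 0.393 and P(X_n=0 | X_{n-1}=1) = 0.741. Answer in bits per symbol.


Stationary distribution: pi_0 = p10/(p01+p10) = 0.6534, pi_1 = 0.3466. Entropy rate H' = pi_0*H(p01) + pi_1*H(p10) = 0.6534*0.9667 + 0.3466*0.8252 = 0.9177

0.9177 bits/symbol


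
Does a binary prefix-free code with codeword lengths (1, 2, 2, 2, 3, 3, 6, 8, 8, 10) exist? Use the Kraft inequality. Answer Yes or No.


Kraft sum = sum(2^(-l_i)) = 1.5244, need <= 1. Result: violated (a binary prefix-free code with these lengths cannot exist)

No


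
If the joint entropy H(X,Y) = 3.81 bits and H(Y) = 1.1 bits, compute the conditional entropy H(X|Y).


H(X|Y) = H(X,Y) - H(Y) = 3.81 - 1.1 = 2.71

2.71 bits


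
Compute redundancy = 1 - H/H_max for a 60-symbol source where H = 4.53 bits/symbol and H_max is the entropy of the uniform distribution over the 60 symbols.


H_max = log2(K) = log2(60) = 5.9069 bits/symbol. Redundancy = 1 - H/H_max = 1 - 4.53/5.9069 = 1 - 0.7669 = 0.2331

0.2331


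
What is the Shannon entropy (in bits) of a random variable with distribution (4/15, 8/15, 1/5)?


H = -sum(p_i * log2(p_i)). Terms: -(4/15)*log2(4/15) = 0.508504; -(8/15)*log2(8/15) = 0.483675; -(1/5)*log2(1/5) = 0.464386. H = 0.508504 + 0.483675 + 0.464386 = 1.4566

1.4566 bits


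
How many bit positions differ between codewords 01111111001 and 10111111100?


Count differing positions: ^ ^ . . . . . . ^ . ^ = 4 differences

4


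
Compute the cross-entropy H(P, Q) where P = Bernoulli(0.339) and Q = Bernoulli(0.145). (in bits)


H(P,Q) = -p*log2(q) - (1-p)*log2(1-q). -0.339*log2(0.145) = 0.944412; -0.661*log2(0.855) = 0.149388. H(P,Q) = 0.944412 + 0.149388 = 1.0938

1.0938 bits


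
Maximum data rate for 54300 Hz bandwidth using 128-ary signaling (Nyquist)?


Rate = 2 * B * log2(M) = 2 * 54300 * 7.0 = 760200.0

760200.0 bps


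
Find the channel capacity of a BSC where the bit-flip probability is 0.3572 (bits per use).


H(p) = -p*log2(p) - (1-p)*log2(1-p) = -0.3572*log2(0.3572) - 0.6428*log2(0.6428) = 0.530512 + 0.409822 = 0.9403. C = 1 - H(p) = 1 - 0.9403 = 0.0597

0.0597 bits


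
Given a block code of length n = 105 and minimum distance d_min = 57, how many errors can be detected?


Detection capability = d_min - 1 = 57 - 1 = 56

56 errors


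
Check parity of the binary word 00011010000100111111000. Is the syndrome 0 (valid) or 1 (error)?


Syndrome = XOR of all bits = 0 XOR 0 XOR 0 XOR 1 XOR 1 XOR 0 XOR 1 XOR 0 XOR 0 XOR 0 XOR 0 XOR 1 XOR 0 XOR 0 XOR 1 XOR 1 XOR 1 XOR 1 XOR 1 XOR 1 XOR 0 XOR 0 XOR 0 = 0

0


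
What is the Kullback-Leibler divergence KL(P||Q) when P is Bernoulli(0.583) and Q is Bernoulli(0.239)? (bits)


KL = p*log2(p/q) + (1-p)*log2((1-p)/(1-q)) = 0.583*log2(0.583/0.239) + 0.417*log2(0.417/0.761) = 0.3881

0.3881 bits


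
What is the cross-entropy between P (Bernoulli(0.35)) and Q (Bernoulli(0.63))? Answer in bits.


H(P,Q) = -p*log2(q) - (1-p)*log2(1-q). -0.35*log2(0.63) = 0.233302; -0.65*log2(0.37) = 0.932362. H(P,Q) = 0.233302 + 0.932362 = 1.1657

1.1657 bits


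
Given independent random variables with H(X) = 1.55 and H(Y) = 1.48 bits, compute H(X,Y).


For independent variables, H(X,Y) = H(X) + H(Y) = 1.55 + 1.48 = 3.03

3.03 bits


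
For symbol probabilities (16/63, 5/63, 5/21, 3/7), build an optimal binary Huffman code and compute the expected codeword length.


Huffman construction (repeatedly merge the two least-probable nodes; each merge adds 1 bit to every symbol beneath it): 5/63 + 5/21 = 20/63; 16/63 + 20/63 = 4/7; 3/7 + 4/7 = 1. Resulting codeword lengths (in the order the probabilities were given): (2, 3, 3, 1). L_avg = sum(p_i * l_i) = 16/63*2 + 5/63*3 + 5/21*3 + 3/7*1 = 17/9 = 1.8889

1.8889 bits


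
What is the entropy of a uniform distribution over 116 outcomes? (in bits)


H = log2(n) = log2(116) = 6.858

6.858 bits


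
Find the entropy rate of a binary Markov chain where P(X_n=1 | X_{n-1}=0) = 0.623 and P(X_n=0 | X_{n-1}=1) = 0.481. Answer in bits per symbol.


Stationary distribution: pi_0 = p10/(p01+p10) = 0.4357, pi_1 = 0.5643. Entropy rate H' = pi_0*H(p01) + pi_1*H(p10) = 0.4357*0.9559 + 0.5643*0.999 = 0.9802

0.9802 bits/symbol


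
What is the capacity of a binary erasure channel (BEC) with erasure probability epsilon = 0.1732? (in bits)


C = 1 - epsilon = 1 - 0.1732 = 0.8268

0.8268 bits


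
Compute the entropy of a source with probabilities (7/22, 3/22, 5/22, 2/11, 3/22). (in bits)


H = -sum(p_i * log2(p_i)). Terms: -(7/22)*log2(7/22) = 0.525661; -(3/22)*log2(3/22) = 0.391973; -(5/22)*log2(5/22) = 0.485796; -(2/11)*log2(2/11) = 0.447169; -(3/22)*log2(3/22) = 0.391973. H = 0.525661 + 0.391973 + 0.485796 + 0.447169 + 0.391973 = 2.2426

2.2426 bits


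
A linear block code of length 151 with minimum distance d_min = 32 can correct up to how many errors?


Correction capability = floor((d-1)/2) = floor((32-1)/2) = 15

15 errors


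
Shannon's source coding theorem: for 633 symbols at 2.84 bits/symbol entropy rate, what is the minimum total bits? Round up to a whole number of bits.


Minimum bits >= n * H = 633 * 2.84 = 1797.72, rounded up to a whole number of bits = 1798

1798 bits


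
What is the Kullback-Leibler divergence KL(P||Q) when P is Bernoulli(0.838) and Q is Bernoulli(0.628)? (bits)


KL = p*log2(p/q) + (1-p)*log2((1-p)/(1-q)) = 0.838*log2(0.838/0.628) + 0.162*log2(0.162/0.372) = 0.1545

0.1545 bits


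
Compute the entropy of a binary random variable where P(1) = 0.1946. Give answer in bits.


H = -p*log2(p) - (1-p)*log2(1-p). -0.1946*log2(0.1946) = 0.459532; -0.8054*log2(0.8054) = 0.251464. H = 0.459532 + 0.251464 = 0.711

0.711 bits


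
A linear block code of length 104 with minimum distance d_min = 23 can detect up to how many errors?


Detection capability = d_min - 1 = 23 - 1 = 22

22 errors


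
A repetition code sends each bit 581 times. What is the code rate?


Rate = k/n = 1/581

1/581


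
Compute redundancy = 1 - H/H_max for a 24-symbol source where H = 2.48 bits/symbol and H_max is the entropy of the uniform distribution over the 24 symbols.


H_max = log2(K) = log2(24) = 4.585 bits/symbol. Redundancy = 1 - H/H_max = 1 - 2.48/4.585 = 1 - 0.5409 = 0.4591

0.4591


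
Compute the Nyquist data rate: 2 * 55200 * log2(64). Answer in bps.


Rate = 2 * B * log2(M) = 2 * 55200 * 6.0 = 662400.0

662400.0 bps


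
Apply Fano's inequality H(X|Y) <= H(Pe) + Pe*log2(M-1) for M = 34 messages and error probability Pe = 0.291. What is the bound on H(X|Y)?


H(Pe) = -Pe*log2(Pe) - (1-Pe)*log2(1-Pe) = -0.291*log2(0.291) - 0.709*log2(0.709) = 0.518245 + 0.351765 = 0.87. Pe*log2(M-1) = 0.291*log2(33) = 1.467919. Bound = H(Pe) + Pe*log2(M-1) = 0.518245 + 0.351765 + 1.467919 = 2.3379

2.3379 bits


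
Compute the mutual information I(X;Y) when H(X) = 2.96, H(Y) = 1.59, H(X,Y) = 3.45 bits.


I(X;Y) = H(X) + H(Y) - H(X,Y) = 2.96 + 1.59 - 3.45 = 1.1

1.1 bits


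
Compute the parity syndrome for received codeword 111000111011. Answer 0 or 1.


Syndrome = XOR of all bits = 1 XOR 1 XOR 1 XOR 0 XOR 0 XOR 0 XOR 1 XOR 1 XOR 1 XOR 0 XOR 1 XOR 1 = 0

0


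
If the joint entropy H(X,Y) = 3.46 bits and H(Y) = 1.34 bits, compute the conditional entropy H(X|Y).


H(X|Y) = H(X,Y) - H(Y) = 3.46 - 1.34 = 2.12

2.12 bits


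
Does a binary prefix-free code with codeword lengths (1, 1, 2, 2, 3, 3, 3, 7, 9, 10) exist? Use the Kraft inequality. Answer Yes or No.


Kraft sum = sum(2^(-l_i)) = 1.8857, need <= 1. Result: violated (a binary prefix-free code with these lengths cannot exist)

No


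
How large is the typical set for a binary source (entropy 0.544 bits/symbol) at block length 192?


log2|A_typical| = nH = 192 * 0.544 = 104.448, so |A_typical| ~ 2^104.448 = 2.767e+31

2.767e+31


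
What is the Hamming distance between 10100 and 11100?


Count differing positions: . ^ . . . = 1 differences

1


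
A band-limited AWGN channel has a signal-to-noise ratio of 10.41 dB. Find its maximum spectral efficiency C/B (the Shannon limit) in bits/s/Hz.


SNR_linear = 10^(10.41/10) = 10.9901; C/B = log2(1 + SNR_linear) = log2(1 + 10.9901) = 3.5838

3.5838 bits/s/Hz


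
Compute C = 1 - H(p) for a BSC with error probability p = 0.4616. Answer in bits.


H(p) = -p*log2(p) - (1-p)*log2(1-p) = -0.4616*log2(0.4616) - 0.5384*log2(0.5384) = 0.514815 + 0.480926 = 0.9957. C = 1 - H(p) = 1 - 0.9957 = 0.0043

0.0043 bits


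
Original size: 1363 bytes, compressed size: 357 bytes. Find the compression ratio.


Ratio = original / compressed = 1363 / 357 = 3.8179

3.8179


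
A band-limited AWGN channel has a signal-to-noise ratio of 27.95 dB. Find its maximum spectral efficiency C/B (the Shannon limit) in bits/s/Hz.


SNR_linear = 10^(27.95/10) = 623.7348; C/B = log2(1 + SNR_linear) = log2(1 + 623.7348) = 9.2871

9.2871 bits/s/Hz


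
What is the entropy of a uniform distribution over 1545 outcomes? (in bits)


H = log2(n) = log2(1545) = 10.5934

10.5934 bits


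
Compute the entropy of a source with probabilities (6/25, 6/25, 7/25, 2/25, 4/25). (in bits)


H = -sum(p_i * log2(p_i)). Terms: -(6/25)*log2(6/25) = 0.494134; -(6/25)*log2(6/25) = 0.494134; -(7/25)*log2(7/25) = 0.514220; -(2/25)*log2(2/25) = 0.291508; -(4/25)*log2(4/25) = 0.423017. H = 0.494134 + 0.494134 + 0.514220 + 0.291508 + 0.423017 = 2.217

2.217 bits


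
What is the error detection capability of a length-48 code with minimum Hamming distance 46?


Detection capability = d_min - 1 = 46 - 1 = 45

45 errors


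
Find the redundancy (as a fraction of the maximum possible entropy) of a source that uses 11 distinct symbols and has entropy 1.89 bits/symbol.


H_max = log2(K) = log2(11) = 3.4594 bits/symbol. Redundancy = 1 - H/H_max = 1 - 1.89/3.4594 = 1 - 0.5463 = 0.4537

0.4537


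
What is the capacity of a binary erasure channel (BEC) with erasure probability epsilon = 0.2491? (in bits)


C = 1 - epsilon = 1 - 0.2491 = 0.7509

0.7509 bits


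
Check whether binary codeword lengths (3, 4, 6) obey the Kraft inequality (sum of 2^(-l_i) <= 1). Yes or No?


Kraft sum = sum(2^(-l_i)) = 0.2031, need <= 1. Result: satisfied (a binary prefix-free code with these lengths exists)

Yes


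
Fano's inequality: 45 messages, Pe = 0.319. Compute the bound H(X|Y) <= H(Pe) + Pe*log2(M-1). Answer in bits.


H(Pe) = -Pe*log2(Pe) - (1-Pe)*log2(1-Pe) = -0.319*log2(0.319) - 0.681*log2(0.681) = 0.525831 + 0.377460 = 0.9033. Pe*log2(M-1) = 0.319*log2(44) = 1.741559. Bound = H(Pe) + Pe*log2(M-1) = 0.525831 + 0.377460 + 1.741559 = 2.6448

2.6448 bits


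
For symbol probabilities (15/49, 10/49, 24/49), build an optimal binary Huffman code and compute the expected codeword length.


Huffman construction (repeatedly merge the two least-probable nodes; each merge adds 1 bit to every symbol beneath it): 10/49 + 15/49 = 25/49; 24/49 + 25/49 = 1. Resulting codeword lengths (in the order the probabilities were given): (2, 2, 1). L_avg = sum(p_i * l_i) = 15/49*2 + 10/49*2 + 24/49*1 = 74/49 = 1.5102

1.5102 bits


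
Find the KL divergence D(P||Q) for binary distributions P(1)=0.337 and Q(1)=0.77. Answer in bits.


KL = p*log2(p/q) + (1-p)*log2((1-p)/(1-q)) = 0.337*log2(0.337/0.77) + 0.663*log2(0.663/0.23) = 0.6109

0.6109 bits


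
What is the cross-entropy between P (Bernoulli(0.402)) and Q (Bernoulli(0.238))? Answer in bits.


H(P,Q) = -p*log2(q) - (1-p)*log2(1-q). -0.402*log2(0.238) = 0.832529; -0.598*log2(0.762) = 0.234498. H(P,Q) = 0.832529 + 0.234498 = 1.067

1.067 bits


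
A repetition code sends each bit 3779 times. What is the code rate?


Rate = k/n = 1/3779

1/3779


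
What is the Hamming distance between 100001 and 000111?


Count differing positions: ^ . . ^ ^ . = 3 differences

3


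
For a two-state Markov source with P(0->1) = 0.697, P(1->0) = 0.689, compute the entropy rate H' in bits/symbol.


Stationary distribution: pi_0 = p10/(p01+p10) = 0.4971, pi_1 = 0.5029. Entropy rate H' = pi_0*H(p01) + pi_1*H(p10) = 0.4971*0.8849 + 0.5029*0.8943 = 0.8897

0.8897 bits/symbol


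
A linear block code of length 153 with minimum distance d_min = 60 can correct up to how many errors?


Correction capability = floor((d-1)/2) = floor((60-1)/2) = 29

29 errors


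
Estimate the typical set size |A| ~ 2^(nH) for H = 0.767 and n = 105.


log2|A_typical| = nH = 105 * 0.767 = 80.535, so |A_typical| ~ 2^80.535 = 1.752e+24

1.752e+24


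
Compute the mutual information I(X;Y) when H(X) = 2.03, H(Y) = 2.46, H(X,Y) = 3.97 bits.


I(X;Y) = H(X) + H(Y) - H(X,Y) = 2.03 + 2.46 - 3.97 = 0.52

0.52 bits


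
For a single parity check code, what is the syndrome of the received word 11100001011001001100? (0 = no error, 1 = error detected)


Syndrome = XOR of all bits = 1 XOR 1 XOR 1 XOR 0 XOR 0 XOR 0 XOR 0 XOR 1 XOR 0 XOR 1 XOR 1 XOR 0 XOR 0 XOR 1 XOR 0 XOR 0 XOR 1 XOR 1 XOR 0 XOR 0 = 1

1


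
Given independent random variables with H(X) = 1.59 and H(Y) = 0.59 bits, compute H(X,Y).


For independent variables, H(X,Y) = H(X) + H(Y) = 1.59 + 0.59 = 2.18

2.18 bits


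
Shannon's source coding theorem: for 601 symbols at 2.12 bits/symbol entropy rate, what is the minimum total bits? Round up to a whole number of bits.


Minimum bits >= n * H = 601 * 2.12 = 1274.12, rounded up to a whole number of bits = 1275

1275 bits


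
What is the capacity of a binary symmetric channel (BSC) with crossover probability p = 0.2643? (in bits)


H(p) = -p*log2(p) - (1-p)*log2(1-p) = -0.2643*log2(0.2643) - 0.7357*log2(0.7357) = 0.507390 + 0.325776 = 0.8332. C = 1 - H(p) = 1 - 0.8332 = 0.1668

0.1668 bits


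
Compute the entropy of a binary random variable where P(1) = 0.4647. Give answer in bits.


H = -p*log2(p) - (1-p)*log2(1-p). -0.4647*log2(0.4647) = 0.513786; -0.5353*log2(0.5353) = 0.482616. H = 0.513786 + 0.482616 = 0.9964

0.9964 bits


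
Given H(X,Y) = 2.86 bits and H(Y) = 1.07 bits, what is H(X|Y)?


H(X|Y) = H(X,Y) - H(Y) = 2.86 - 1.07 = 1.79

1.79 bits


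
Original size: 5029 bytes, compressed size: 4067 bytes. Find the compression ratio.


Ratio = original / compressed = 5029 / 4067 = 1.2365

1.2365


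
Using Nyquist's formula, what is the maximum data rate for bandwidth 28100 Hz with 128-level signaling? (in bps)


Rate = 2 * B * log2(M) = 2 * 28100 * 7.0 = 393400.0

393400.0 bps


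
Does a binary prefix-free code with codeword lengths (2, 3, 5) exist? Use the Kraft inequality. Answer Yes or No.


Kraft sum = sum(2^(-l_i)) = 0.4062, need <= 1. Result: satisfied (a binary prefix-free code with these lengths exists)

Yes


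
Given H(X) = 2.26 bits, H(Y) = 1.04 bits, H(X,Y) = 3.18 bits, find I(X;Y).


I(X;Y) = H(X) + H(Y) - H(X,Y) = 2.26 + 1.04 - 3.18 = 0.12

0.12 bits


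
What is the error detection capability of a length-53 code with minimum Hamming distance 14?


Detection capability = d_min - 1 = 14 - 1 = 13

13 errors


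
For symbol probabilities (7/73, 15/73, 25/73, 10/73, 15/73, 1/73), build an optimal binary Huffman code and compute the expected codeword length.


Huffman construction (repeatedly merge the two least-probable nodes; each merge adds 1 bit to every symbol beneath it): 1/73 + 7/73 = 8/73; 8/73 + 10/73 = 18/73; 15/73 + 15/73 = 30/73; 18/73 + 25/73 = 43/73; 30/73 + 43/73 = 1. Resulting codeword lengths (in the order the probabilities were given): (4, 2, 2, 3, 2, 4). L_avg = sum(p_i * l_i) = 7/73*4 + 15/73*2 + 25/73*2 + 10/73*3 + 15/73*2 + 1/73*4 = 172/73 = 2.3562

2.3562 bits


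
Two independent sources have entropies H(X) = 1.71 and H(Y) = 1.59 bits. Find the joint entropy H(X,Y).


For independent variables, H(X,Y) = H(X) + H(Y) = 1.71 + 1.59 = 3.3

3.3 bits


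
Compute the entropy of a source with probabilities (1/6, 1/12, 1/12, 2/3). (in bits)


H = -sum(p_i * log2(p_i)). Terms: -(1/6)*log2(1/6) = 0.430827; -(1/12)*log2(1/12) = 0.298747; -(1/12)*log2(1/12) = 0.298747; -(2/3)*log2(2/3) = 0.389975. H = 0.430827 + 0.298747 + 0.298747 + 0.389975 = 1.4183

1.4183 bits


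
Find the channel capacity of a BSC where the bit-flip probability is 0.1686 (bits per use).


H(p) = -p*log2(p) - (1-p)*log2(1-p) = -0.1686*log2(0.1686) - 0.8314*log2(0.8314) = 0.433019 + 0.221473 = 0.6545. C = 1 - H(p) = 1 - 0.6545 = 0.3455

0.3455 bits


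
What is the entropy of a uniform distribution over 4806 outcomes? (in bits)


H = log2(n) = log2(4806) = 12.2306

12.2306 bits


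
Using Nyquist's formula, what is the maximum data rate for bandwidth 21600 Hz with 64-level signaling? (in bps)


Rate = 2 * B * log2(M) = 2 * 21600 * 6.0 = 259200.0

259200.0 bps


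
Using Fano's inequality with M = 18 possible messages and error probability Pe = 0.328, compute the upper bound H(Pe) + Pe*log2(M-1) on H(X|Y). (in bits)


H(Pe) = -Pe*log2(Pe) - (1-Pe)*log2(1-Pe) = -0.328*log2(0.328) - 0.672*log2(0.672) = 0.527500 + 0.385370 = 0.9129. Pe*log2(M-1) = 0.328*log2(17) = 1.340688. Bound = H(Pe) + Pe*log2(M-1) = 0.527500 + 0.385370 + 1.340688 = 2.2536

2.2536 bits


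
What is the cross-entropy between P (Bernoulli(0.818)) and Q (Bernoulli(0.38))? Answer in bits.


H(P,Q) = -p*log2(q) - (1-p)*log2(1-q). -0.818*log2(0.38) = 1.141870; -0.182*log2(0.62) = 0.125518. H(P,Q) = 1.141870 + 0.125518 = 1.2674

1.2674 bits


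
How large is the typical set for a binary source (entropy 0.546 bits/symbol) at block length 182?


log2|A_typical| = nH = 182 * 0.546 = 99.372, so |A_typical| ~ 2^99.372 = 8.203e+29

8.203e+29
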